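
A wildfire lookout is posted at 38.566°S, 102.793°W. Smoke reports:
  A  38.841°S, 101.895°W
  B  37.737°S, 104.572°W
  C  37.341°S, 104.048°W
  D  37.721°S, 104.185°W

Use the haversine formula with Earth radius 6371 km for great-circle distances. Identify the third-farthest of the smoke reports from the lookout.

D

Distance to each, sorted:
B: 180.8 km
C: 175.1 km
D: 153.8 km
A: 83.7 km
The third-farthest is D at 153.8 km.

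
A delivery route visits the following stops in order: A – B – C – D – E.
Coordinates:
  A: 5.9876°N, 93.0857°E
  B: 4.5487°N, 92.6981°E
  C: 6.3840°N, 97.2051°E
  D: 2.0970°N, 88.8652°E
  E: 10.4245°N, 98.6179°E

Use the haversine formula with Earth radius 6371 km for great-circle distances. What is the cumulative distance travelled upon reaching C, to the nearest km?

705 km

Leg distances:
A→B: 165.7 km  (cumulative 165.7 km)
B→C: 539.0 km  (cumulative 704.6 km)
Cumulative distance at C ≈ 705 km.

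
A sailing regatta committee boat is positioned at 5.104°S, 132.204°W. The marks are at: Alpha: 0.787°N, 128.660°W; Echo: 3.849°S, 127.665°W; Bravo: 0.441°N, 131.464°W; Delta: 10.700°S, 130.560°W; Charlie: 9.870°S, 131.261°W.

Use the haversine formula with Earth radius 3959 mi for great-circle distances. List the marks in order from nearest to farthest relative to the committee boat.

Echo, Charlie, Bravo, Delta, Alpha

Computing each great-circle distance from 5.104°S, 132.204°W:
Echo 3.849°S, 127.665°W: 324.5 mi
Charlie 9.870°S, 131.261°W: 335.6 mi
Bravo 0.441°N, 131.464°W: 386.5 mi
Delta 10.700°S, 130.560°W: 402.7 mi
Alpha 0.787°N, 128.660°W: 474.9 mi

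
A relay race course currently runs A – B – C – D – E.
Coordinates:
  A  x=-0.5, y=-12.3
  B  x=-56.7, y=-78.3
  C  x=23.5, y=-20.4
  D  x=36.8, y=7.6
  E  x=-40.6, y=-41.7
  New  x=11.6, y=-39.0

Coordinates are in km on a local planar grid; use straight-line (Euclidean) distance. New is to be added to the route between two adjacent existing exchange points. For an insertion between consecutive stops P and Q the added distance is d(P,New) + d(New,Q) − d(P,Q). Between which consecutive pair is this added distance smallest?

between B and C

Added distance for inserting New between each consecutive pair:
A–B: 21.4 km
B–C: 2.0 km
C–D: 44.1 km
D–E: 13.5 km
Smallest added distance is 2.0 km, inserting between B and C.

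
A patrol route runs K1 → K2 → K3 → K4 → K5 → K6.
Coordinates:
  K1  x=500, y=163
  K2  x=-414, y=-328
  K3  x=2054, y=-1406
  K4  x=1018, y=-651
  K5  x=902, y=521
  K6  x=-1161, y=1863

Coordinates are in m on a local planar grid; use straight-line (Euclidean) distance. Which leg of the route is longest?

K2–K3

Leg distances:
K1→K2: 1037.5 m
K2→K3: 2693.2 m
K3→K4: 1281.9 m
K4→K5: 1177.7 m
K5→K6: 2461.1 m
The longest leg is K2–K3 at 2693.2 m.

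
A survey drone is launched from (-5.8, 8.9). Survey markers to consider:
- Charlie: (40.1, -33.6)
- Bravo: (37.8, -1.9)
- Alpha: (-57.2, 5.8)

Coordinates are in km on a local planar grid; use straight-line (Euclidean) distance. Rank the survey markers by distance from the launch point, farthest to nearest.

Distances from the launch point:
Charlie (40.1, -33.6): 62.6 km
Alpha (-57.2, 5.8): 51.5 km
Bravo (37.8, -1.9): 44.9 km

Charlie, Alpha, Bravo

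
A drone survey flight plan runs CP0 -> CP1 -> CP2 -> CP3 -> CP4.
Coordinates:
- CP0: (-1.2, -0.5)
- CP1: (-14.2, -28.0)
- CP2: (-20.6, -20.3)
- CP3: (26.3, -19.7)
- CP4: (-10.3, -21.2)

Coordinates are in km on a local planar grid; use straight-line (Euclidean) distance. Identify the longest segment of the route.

CP2–CP3

Leg distances:
CP0→CP1: 30.4 km
CP1→CP2: 10.0 km
CP2→CP3: 46.9 km
CP3→CP4: 36.6 km
The longest leg is CP2–CP3 at 46.9 km.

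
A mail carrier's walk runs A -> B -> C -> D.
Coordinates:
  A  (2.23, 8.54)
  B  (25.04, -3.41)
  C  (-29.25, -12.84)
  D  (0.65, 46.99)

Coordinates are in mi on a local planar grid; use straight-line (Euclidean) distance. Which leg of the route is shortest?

Leg distances:
A→B: 25.8 mi
B→C: 55.1 mi
C→D: 66.9 mi
The shortest leg is A–B at 25.8 mi.

A–B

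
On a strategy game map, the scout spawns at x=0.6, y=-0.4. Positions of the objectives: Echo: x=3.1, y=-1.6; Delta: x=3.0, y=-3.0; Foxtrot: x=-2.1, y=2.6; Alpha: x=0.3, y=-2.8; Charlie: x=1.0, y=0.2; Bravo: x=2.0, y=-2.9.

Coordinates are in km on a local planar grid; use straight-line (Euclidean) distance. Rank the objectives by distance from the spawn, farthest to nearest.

Foxtrot, Delta, Bravo, Echo, Alpha, Charlie

Computing each straight-line distance from x=0.6, y=-0.4:
Foxtrot x=-2.1, y=2.6: 4.0 km
Delta x=3.0, y=-3.0: 3.5 km
Bravo x=2.0, y=-2.9: 2.9 km
Echo x=3.1, y=-1.6: 2.8 km
Alpha x=0.3, y=-2.8: 2.4 km
Charlie x=1.0, y=0.2: 0.7 km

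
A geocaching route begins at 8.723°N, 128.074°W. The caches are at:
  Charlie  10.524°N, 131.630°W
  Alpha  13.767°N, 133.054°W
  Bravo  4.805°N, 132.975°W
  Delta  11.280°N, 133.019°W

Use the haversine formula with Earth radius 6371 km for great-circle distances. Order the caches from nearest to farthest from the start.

Charlie, Delta, Bravo, Alpha

Distance from the start at 8.723°N, 128.074°W to each:
Charlie 10.524°N, 131.630°W: 438.3 km
Delta 11.280°N, 133.019°W: 611.6 km
Bravo 4.805°N, 132.975°W: 694.7 km
Alpha 13.767°N, 133.054°W: 780.6 km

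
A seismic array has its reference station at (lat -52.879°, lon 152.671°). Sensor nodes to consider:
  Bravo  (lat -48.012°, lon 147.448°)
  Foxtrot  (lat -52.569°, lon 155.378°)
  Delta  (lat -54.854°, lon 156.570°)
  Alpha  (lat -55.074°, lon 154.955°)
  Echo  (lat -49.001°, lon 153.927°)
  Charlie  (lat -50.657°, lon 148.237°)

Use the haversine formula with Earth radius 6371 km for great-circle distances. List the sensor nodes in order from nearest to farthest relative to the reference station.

Computing each great-circle distance from (lat -52.879°, lon 152.671°):
Foxtrot (lat -52.569°, lon 155.378°): 185.5 km
Alpha (lat -55.074°, lon 154.955°): 286.1 km
Delta (lat -54.854°, lon 156.570°): 336.9 km
Charlie (lat -50.657°, lon 148.237°): 392.5 km
Echo (lat -49.001°, lon 153.927°): 440.1 km
Bravo (lat -48.012°, lon 147.448°): 655.1 km

Foxtrot, Alpha, Delta, Charlie, Echo, Bravo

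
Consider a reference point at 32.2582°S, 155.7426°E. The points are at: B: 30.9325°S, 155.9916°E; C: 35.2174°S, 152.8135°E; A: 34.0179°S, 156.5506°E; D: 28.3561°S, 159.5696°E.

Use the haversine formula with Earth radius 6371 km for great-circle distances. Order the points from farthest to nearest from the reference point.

D, C, A, B

Computing each great-circle distance from 32.2582°S, 155.7426°E:
D 28.3561°S, 159.5696°E: 568.4 km
C 35.2174°S, 152.8135°E: 426.1 km
A 34.0179°S, 156.5506°E: 209.6 km
B 30.9325°S, 155.9916°E: 149.3 km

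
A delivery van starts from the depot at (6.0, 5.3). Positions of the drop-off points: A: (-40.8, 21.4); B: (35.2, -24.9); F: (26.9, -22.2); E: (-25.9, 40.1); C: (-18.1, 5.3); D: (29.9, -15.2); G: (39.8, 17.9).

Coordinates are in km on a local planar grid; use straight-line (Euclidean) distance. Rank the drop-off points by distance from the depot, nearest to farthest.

C, D, F, G, B, E, A

Distance from the depot at (6.0, 5.3) to each:
C (-18.1, 5.3): 24.1 km
D (29.9, -15.2): 31.5 km
F (26.9, -22.2): 34.5 km
G (39.8, 17.9): 36.1 km
B (35.2, -24.9): 42.0 km
E (-25.9, 40.1): 47.2 km
A (-40.8, 21.4): 49.5 km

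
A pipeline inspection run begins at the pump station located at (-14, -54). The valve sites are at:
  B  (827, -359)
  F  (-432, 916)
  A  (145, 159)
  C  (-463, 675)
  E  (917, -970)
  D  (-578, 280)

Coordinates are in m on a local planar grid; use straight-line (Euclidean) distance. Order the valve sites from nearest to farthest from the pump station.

Distance from the pump station at (-14, -54) to each:
A (145, 159): 265.8 m
D (-578, 280): 655.5 m
C (-463, 675): 856.2 m
B (827, -359): 894.6 m
F (-432, 916): 1056.2 m
E (917, -970): 1306.1 m

A, D, C, B, F, E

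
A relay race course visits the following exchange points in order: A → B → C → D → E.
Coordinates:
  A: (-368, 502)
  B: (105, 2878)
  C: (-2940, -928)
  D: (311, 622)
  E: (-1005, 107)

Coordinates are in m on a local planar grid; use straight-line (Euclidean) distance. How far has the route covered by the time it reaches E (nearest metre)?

12312 m

Leg distances:
A→B: 2422.6 m  (cumulative 2422.6 m)
B→C: 4874.2 m  (cumulative 7296.8 m)
C→D: 3601.6 m  (cumulative 10898.4 m)
D→E: 1413.2 m  (cumulative 12311.6 m)
Cumulative distance at E ≈ 12312 m.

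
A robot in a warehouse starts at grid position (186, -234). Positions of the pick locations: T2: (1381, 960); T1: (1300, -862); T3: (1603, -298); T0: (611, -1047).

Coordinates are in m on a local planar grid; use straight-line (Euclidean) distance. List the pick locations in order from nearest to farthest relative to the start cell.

Distance from the start cell at (186, -234) to each:
T0 (611, -1047): 917.4 m
T1 (1300, -862): 1278.8 m
T3 (1603, -298): 1418.4 m
T2 (1381, 960): 1689.3 m

T0, T1, T3, T2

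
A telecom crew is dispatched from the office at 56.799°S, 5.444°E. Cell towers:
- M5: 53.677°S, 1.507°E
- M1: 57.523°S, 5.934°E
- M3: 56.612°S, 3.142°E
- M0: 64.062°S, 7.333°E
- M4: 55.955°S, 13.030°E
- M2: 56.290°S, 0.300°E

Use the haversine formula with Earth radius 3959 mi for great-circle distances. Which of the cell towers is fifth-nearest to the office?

M4

Distances from the office (56.799°S, 5.444°E):
M1: 53.3 mi
M3: 88.3 mi
M2: 199.0 mi
M5: 265.6 mi
M4: 295.9 mi
M0: 505.9 mi
The fifth-nearest is M4 at 295.9 mi.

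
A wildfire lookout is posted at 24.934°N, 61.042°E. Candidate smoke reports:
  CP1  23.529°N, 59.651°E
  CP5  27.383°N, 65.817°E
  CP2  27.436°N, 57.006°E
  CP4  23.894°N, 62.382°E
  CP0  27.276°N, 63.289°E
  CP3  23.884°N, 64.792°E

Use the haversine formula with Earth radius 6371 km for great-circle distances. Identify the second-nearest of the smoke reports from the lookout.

CP1

Distances from the lookout (24.934°N, 61.042°E):
CP4: 178.3 km
CP1: 210.5 km
CP0: 343.7 km
CP3: 397.2 km
CP2: 489.4 km
CP5: 548.8 km
The second-nearest is CP1 at 210.5 km.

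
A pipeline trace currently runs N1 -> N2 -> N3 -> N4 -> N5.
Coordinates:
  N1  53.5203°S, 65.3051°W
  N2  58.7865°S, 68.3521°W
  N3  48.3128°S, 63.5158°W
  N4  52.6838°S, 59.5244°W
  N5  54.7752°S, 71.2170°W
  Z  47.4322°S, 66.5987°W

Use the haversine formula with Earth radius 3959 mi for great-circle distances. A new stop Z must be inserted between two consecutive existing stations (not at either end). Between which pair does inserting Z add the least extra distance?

Added distance for inserting Z between each consecutive pair:
N1–N2: 830.1 mi
N2–N3: 193.2 mi
N3–N4: 285.4 mi
N4–N5: 525.9 mi
Smallest added distance is 193.2 mi, inserting between N2 and N3.

between N2 and N3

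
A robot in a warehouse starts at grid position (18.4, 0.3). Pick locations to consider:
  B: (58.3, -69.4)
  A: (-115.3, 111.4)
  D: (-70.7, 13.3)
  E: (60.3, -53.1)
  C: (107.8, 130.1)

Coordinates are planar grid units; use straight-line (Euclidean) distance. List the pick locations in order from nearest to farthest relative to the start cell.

E, B, D, C, A

Distances from the start cell:
E (60.3, -53.1): 67.9
B (58.3, -69.4): 80.3
D (-70.7, 13.3): 90.0
C (107.8, 130.1): 157.6
A (-115.3, 111.4): 173.8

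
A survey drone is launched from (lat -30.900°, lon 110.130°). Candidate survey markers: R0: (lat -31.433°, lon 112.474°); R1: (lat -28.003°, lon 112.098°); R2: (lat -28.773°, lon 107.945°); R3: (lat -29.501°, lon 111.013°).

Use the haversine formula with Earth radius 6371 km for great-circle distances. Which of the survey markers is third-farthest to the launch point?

R0

Distance to each, sorted:
R1: 374.3 km
R2: 316.8 km
R0: 230.8 km
R3: 177.2 km
The third-farthest is R0 at 230.8 km.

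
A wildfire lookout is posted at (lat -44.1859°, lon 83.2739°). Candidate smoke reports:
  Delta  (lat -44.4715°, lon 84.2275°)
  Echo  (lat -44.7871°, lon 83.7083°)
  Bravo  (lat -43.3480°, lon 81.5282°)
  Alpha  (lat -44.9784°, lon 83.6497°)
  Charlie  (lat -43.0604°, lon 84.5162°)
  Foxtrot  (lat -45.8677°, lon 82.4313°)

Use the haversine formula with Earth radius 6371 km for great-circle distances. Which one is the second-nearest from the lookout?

Delta

Distances from the lookout ((lat -44.1859°, lon 83.2739°)):
Echo: 75.2 km
Delta: 82.2 km
Alpha: 93.0 km
Charlie: 160.2 km
Bravo: 168.3 km
Foxtrot: 198.4 km
The second-nearest is Delta at 82.2 km.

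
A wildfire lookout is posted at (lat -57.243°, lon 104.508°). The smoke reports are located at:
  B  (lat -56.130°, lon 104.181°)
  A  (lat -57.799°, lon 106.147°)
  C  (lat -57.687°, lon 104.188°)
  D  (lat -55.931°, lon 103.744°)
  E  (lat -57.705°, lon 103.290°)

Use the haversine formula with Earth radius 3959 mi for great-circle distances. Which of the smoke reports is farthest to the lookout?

Distances from the lookout ((lat -57.243°, lon 104.508°)):
D: 95.2 mi
B: 77.9 mi
A: 71.9 mi
E: 55.4 mi
C: 32.9 mi
The farthest is D at 95.2 mi.

D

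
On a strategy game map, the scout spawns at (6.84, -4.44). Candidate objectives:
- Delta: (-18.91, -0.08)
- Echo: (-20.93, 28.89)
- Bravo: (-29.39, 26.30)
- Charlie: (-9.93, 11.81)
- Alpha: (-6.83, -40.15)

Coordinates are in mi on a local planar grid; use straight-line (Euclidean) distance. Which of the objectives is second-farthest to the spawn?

Distance to each, sorted:
Bravo: 47.5 mi
Echo: 43.4 mi
Alpha: 38.2 mi
Delta: 26.1 mi
Charlie: 23.4 mi
The second-farthest is Echo at 43.4 mi.

Echo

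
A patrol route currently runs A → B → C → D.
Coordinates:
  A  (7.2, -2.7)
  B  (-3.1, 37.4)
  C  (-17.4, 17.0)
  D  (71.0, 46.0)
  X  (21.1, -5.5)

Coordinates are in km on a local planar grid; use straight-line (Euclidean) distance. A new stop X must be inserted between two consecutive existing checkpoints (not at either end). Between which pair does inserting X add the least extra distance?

Added distance for inserting X between each consecutive pair:
A–B: 22.0 km
B–C: 68.9 km
C–D: 23.3 km
Smallest added distance is 22.0 km, inserting between A and B.

between A and B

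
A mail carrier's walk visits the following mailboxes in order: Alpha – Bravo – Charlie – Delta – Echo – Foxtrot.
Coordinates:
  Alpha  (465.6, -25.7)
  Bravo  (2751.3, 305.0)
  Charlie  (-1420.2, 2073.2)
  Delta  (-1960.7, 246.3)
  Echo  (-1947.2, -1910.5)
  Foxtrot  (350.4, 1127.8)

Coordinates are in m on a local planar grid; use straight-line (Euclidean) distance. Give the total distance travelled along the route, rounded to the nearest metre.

Leg distances:
Alpha→Bravo: 2309.5 m  (cumulative 2309.5 m)
Bravo→Charlie: 4530.8 m  (cumulative 6840.3 m)
Charlie→Delta: 1905.2 m  (cumulative 8745.5 m)
Delta→Echo: 2156.8 m  (cumulative 10902.3 m)
Echo→Foxtrot: 3809.2 m  (cumulative 14711.5 m)
Total route length ≈ 14712 m.

14712 m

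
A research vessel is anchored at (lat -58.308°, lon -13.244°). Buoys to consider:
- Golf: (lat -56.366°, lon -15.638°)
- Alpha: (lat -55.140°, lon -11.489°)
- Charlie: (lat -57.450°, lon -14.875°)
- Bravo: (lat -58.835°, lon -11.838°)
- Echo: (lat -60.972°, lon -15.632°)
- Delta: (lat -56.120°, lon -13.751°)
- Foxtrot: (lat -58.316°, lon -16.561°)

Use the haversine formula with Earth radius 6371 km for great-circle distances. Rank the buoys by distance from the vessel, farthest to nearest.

Computing each great-circle distance from (lat -58.308°, lon -13.244°):
Alpha (lat -55.140°, lon -11.489°): 368.1 km
Echo (lat -60.972°, lon -15.632°): 325.2 km
Golf (lat -56.366°, lon -15.638°): 259.3 km
Delta (lat -56.120°, lon -13.751°): 245.2 km
Foxtrot (lat -58.316°, lon -16.561°): 193.7 km
Charlie (lat -57.450°, lon -14.875°): 135.6 km
Bravo (lat -58.835°, lon -11.838°): 100.4 km

Alpha, Echo, Golf, Delta, Foxtrot, Charlie, Bravo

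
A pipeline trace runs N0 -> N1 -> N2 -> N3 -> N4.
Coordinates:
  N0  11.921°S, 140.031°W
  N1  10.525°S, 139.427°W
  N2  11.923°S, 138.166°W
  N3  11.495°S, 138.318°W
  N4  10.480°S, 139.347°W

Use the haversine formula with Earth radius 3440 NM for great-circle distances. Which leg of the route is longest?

Leg distances:
N0→N1: 91.1 NM
N1→N2: 112.1 NM
N2→N3: 27.2 NM
N3→N4: 86.0 NM
The longest leg is N1–N2 at 112.1 NM.

N1–N2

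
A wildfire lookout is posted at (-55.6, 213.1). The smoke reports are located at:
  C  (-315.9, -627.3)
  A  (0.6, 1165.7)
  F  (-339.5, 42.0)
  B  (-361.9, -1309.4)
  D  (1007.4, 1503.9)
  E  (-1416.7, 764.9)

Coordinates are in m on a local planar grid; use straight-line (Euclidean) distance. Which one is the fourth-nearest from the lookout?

Distance to each, sorted:
F: 331.5 m
C: 879.8 m
A: 954.3 m
E: 1468.7 m
B: 1553.0 m
D: 1672.2 m
The fourth-nearest is E at 1468.7 m.

E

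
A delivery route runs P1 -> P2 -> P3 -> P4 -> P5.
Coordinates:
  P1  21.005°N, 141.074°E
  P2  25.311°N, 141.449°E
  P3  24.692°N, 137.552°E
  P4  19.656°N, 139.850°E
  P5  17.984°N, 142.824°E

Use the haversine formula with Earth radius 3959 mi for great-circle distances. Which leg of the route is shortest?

Leg distances:
P1→P2: 298.5 mi
P2→P3: 247.8 mi
P3→P4: 377.7 mi
P4→P5: 226.2 mi
The shortest leg is P4–P5 at 226.2 mi.

P4–P5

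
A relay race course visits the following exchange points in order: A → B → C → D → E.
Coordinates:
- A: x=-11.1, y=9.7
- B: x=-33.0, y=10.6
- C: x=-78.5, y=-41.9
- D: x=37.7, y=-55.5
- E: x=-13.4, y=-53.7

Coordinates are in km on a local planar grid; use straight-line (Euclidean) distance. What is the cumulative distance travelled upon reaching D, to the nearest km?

208 km

Leg distances:
A→B: 21.9 km  (cumulative 21.9 km)
B→C: 69.5 km  (cumulative 91.4 km)
C→D: 117.0 km  (cumulative 208.4 km)
Cumulative distance at D ≈ 208 km.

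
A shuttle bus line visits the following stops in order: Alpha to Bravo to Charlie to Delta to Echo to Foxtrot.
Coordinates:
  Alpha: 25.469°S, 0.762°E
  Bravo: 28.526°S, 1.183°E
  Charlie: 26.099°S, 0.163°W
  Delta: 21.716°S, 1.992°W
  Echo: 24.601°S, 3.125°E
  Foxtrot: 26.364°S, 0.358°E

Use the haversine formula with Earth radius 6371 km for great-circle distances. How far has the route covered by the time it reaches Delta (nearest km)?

1165 km

Leg distances:
Alpha→Bravo: 342.5 km  (cumulative 342.5 km)
Bravo→Charlie: 300.8 km  (cumulative 643.3 km)
Charlie→Delta: 521.6 km  (cumulative 1164.9 km)
Cumulative distance at Delta ≈ 1165 km.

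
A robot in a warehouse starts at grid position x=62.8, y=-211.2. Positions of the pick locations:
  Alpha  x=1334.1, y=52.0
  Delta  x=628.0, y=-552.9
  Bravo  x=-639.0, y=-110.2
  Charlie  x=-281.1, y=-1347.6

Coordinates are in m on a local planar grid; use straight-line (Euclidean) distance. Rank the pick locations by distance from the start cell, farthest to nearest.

Alpha, Charlie, Bravo, Delta

Computing each straight-line distance from x=62.8, y=-211.2:
Alpha x=1334.1, y=52.0: 1298.3 m
Charlie x=-281.1, y=-1347.6: 1187.3 m
Bravo x=-639.0, y=-110.2: 709.0 m
Delta x=628.0, y=-552.9: 660.5 m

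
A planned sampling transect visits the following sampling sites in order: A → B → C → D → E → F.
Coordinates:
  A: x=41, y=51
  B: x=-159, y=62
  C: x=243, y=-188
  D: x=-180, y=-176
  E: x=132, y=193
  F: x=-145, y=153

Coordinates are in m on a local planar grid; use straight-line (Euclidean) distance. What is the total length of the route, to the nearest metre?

Leg distances:
A→B: 200.3 m  (cumulative 200.3 m)
B→C: 473.4 m  (cumulative 673.7 m)
C→D: 423.2 m  (cumulative 1096.9 m)
D→E: 483.2 m  (cumulative 1580.1 m)
E→F: 279.9 m  (cumulative 1860.0 m)
Total route length ≈ 1860 m.

1860 m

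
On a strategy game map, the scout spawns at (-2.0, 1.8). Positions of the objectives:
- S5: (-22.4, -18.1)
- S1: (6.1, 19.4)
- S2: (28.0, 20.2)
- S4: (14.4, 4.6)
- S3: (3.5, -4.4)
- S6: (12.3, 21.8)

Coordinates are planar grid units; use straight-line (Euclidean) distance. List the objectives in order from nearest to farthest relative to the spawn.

Distances from the spawn:
S3 (3.5, -4.4): 8.3
S4 (14.4, 4.6): 16.6
S1 (6.1, 19.4): 19.4
S6 (12.3, 21.8): 24.6
S5 (-22.4, -18.1): 28.5
S2 (28.0, 20.2): 35.2

S3, S4, S1, S6, S5, S2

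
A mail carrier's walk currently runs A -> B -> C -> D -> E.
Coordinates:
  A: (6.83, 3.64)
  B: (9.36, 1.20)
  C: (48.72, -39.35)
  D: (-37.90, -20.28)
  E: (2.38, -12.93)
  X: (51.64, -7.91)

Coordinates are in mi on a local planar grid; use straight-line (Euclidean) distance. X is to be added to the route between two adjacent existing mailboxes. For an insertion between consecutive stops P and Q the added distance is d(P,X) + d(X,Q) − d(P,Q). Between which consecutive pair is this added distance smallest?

between B and C

Added distance for inserting X between each consecutive pair:
A–B: 86.0 mi
B–C: 18.3 mi
C–D: 33.3 mi
D–E: 99.0 mi
Smallest added distance is 18.3 mi, inserting between B and C.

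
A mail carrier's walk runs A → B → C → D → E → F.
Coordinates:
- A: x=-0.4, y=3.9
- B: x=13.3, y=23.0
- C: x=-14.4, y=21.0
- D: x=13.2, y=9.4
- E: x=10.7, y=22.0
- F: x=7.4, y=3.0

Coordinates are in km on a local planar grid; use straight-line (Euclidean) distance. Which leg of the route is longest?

C–D

Leg distances:
A→B: 23.5 km
B→C: 27.8 km
C→D: 29.9 km
D→E: 12.8 km
E→F: 19.3 km
The longest leg is C–D at 29.9 km.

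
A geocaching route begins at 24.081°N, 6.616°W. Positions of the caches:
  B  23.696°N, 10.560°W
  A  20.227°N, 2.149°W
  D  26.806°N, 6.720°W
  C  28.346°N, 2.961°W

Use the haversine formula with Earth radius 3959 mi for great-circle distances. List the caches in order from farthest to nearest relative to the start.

Distance from the start at 24.081°N, 6.616°W to each:
A 20.227°N, 2.149°W: 390.6 mi
C 28.346°N, 2.961°W: 371.7 mi
B 23.696°N, 10.560°W: 250.6 mi
D 26.806°N, 6.720°W: 188.4 mi

A, C, B, D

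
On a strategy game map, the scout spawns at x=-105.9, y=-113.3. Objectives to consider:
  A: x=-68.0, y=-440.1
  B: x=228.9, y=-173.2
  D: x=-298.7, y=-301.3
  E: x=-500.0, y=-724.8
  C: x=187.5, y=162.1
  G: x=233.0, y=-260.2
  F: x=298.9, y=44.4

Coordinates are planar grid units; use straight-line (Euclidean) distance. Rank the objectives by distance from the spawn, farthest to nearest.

E, F, C, G, B, A, D

Distances from the spawn:
E x=-500.0, y=-724.8: 727.5
F x=298.9, y=44.4: 434.4
C x=187.5, y=162.1: 402.4
G x=233.0, y=-260.2: 369.4
B x=228.9, y=-173.2: 340.1
A x=-68.0, y=-440.1: 329.0
D x=-298.7, y=-301.3: 269.3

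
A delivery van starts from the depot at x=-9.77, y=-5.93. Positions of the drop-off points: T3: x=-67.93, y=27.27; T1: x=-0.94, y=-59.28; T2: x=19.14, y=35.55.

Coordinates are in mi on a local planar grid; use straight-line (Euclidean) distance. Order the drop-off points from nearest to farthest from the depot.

T2, T1, T3

Distance from the depot at x=-9.77, y=-5.93 to each:
T2 x=19.14, y=35.55: 50.6 mi
T1 x=-0.94, y=-59.28: 54.1 mi
T3 x=-67.93, y=27.27: 67.0 mi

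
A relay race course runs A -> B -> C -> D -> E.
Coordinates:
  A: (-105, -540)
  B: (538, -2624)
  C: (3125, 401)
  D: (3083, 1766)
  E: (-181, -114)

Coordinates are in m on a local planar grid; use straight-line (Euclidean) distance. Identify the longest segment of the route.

B–C

Leg distances:
A→B: 2180.9 m
B→C: 3980.4 m
C→D: 1365.6 m
D→E: 3766.7 m
The longest leg is B–C at 3980.4 m.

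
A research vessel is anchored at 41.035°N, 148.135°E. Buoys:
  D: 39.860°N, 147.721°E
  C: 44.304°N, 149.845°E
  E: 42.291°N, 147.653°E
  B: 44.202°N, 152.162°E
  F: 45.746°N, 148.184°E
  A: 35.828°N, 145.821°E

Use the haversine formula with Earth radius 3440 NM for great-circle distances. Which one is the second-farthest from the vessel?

F

Distance to each, sorted:
A: 331.0 NM
F: 282.9 NM
B: 260.3 NM
C: 210.3 NM
E: 78.4 NM
D: 73.0 NM
The second-farthest is F at 282.9 NM.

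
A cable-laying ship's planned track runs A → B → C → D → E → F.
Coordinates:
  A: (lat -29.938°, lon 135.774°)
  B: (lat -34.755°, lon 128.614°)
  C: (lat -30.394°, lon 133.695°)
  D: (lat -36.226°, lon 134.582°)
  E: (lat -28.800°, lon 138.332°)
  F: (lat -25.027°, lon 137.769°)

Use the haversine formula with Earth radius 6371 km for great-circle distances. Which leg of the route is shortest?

E–F

Leg distances:
A→B: 859.4 km
B→C: 679.4 km
C→D: 653.7 km
D→E: 897.3 km
E→F: 423.2 km
The shortest leg is E–F at 423.2 km.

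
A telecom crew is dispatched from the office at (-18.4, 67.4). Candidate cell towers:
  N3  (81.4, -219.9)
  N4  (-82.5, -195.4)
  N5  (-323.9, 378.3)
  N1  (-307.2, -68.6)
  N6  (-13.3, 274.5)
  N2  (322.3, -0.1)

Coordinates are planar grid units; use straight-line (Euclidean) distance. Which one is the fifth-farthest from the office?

Distances from the office ((-18.4, 67.4)):
N5: 435.9
N2: 347.3
N1: 319.2
N3: 304.1
N4: 270.5
N6: 207.2
The fifth-farthest is N4 at 270.5.

N4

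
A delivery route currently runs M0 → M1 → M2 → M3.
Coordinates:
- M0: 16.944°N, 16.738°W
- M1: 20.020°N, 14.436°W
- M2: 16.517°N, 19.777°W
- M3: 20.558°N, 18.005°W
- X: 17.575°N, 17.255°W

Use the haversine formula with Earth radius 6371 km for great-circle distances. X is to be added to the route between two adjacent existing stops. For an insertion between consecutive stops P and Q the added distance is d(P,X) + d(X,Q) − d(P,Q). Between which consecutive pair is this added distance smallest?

between M1 and M2

Added distance for inserting X between each consecutive pair:
M0–M1: 72.1 km
M1–M2: 9.9 km
M2–M3: 147.1 km
Smallest added distance is 9.9 km, inserting between M1 and M2.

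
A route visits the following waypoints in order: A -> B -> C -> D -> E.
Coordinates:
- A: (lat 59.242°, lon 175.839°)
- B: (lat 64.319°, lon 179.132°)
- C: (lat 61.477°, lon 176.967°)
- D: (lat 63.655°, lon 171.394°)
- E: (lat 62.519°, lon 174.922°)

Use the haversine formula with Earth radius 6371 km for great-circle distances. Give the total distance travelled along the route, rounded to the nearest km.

1517 km

Leg distances:
A→B: 590.3 km  (cumulative 590.3 km)
B→C: 334.5 km  (cumulative 924.8 km)
C→D: 374.2 km  (cumulative 1298.9 km)
D→E: 217.9 km  (cumulative 1516.8 km)
Total route length ≈ 1517 km.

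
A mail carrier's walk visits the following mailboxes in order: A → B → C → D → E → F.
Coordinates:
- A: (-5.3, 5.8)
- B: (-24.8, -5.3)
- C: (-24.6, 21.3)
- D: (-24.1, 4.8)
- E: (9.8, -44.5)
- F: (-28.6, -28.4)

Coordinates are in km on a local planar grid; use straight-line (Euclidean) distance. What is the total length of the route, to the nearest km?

Leg distances:
A→B: 22.4 km  (cumulative 22.4 km)
B→C: 26.6 km  (cumulative 49.0 km)
C→D: 16.5 km  (cumulative 65.5 km)
D→E: 59.8 km  (cumulative 125.4 km)
E→F: 41.6 km  (cumulative 167.0 km)
Total route length ≈ 167 km.

167 km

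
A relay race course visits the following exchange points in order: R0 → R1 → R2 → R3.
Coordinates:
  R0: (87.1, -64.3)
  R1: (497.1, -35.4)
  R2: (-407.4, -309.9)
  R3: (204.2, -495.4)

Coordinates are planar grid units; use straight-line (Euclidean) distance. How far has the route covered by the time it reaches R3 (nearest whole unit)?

Leg distances:
R0→R1: 411.0  (cumulative 411.0)
R1→R2: 945.2  (cumulative 1356.3)
R2→R3: 639.1  (cumulative 1995.4)
Cumulative distance at R3 ≈ 1995.

1995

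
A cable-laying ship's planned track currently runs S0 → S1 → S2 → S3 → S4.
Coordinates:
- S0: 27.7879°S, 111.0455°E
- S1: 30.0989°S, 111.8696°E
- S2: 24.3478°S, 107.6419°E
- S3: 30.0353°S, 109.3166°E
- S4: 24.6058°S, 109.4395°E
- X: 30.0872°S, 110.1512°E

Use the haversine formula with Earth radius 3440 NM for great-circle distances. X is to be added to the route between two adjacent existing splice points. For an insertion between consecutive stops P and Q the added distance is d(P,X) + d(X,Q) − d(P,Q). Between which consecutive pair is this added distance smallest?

between S1 and S2

Added distance for inserting X between each consecutive pair:
S0–S1: 89.7 NM
S1–S2: 46.5 NM
S2–S3: 60.2 NM
S3–S4: 48.7 NM
Smallest added distance is 46.5 NM, inserting between S1 and S2.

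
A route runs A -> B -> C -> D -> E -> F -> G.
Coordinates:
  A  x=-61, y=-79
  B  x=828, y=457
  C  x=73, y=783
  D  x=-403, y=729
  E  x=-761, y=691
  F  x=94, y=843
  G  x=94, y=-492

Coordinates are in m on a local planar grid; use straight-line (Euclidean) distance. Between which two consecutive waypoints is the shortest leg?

Leg distances:
A→B: 1038.1 m
B→C: 822.4 m
C→D: 479.1 m
D→E: 360.0 m
E→F: 868.4 m
F→G: 1335.0 m
The shortest leg is D–E at 360.0 m.

D–E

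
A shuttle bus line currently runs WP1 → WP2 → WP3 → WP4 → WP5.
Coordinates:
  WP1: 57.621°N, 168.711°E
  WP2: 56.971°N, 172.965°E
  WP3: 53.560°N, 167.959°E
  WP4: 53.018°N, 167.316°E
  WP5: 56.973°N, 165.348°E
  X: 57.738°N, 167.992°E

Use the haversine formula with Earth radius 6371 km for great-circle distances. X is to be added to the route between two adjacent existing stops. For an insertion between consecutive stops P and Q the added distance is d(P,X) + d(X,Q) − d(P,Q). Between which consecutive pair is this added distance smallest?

Added distance for inserting X between each consecutive pair:
WP1–WP2: 89.3 km
WP2–WP3: 280.6 km
WP3–WP4: 917.3 km
WP4–WP5: 249.2 km
Smallest added distance is 89.3 km, inserting between WP1 and WP2.

between WP1 and WP2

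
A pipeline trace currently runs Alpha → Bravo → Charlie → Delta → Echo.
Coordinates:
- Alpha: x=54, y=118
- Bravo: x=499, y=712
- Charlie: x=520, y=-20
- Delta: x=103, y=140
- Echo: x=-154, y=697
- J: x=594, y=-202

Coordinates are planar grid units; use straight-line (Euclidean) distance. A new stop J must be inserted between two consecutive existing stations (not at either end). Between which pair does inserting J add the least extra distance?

Added distance for inserting J between each consecutive pair:
Alpha–Bravo: 804.4
Bravo–Charlie: 383.1
Charlie–Delta: 348.2
Delta–Echo: 1154.4
Smallest added distance is 348.2, inserting between Charlie and Delta.

between Charlie and Delta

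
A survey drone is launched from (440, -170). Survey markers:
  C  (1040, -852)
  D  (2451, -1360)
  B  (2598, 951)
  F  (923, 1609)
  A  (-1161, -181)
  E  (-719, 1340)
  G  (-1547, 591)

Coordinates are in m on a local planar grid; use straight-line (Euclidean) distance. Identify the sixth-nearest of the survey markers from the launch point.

D

Distance to each, sorted:
C: 908.4 m
A: 1601.0 m
F: 1843.4 m
E: 1903.5 m
G: 2127.7 m
D: 2336.7 m
B: 2431.8 m
The sixth-nearest is D at 2336.7 m.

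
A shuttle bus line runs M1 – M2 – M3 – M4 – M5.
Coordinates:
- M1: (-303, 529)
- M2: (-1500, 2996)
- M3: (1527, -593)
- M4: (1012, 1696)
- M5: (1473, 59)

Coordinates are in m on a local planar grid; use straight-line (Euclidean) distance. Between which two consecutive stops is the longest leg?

M2–M3

Leg distances:
M1→M2: 2742.1 m
M2→M3: 4695.1 m
M3→M4: 2346.2 m
M4→M5: 1700.7 m
The longest leg is M2–M3 at 4695.1 m.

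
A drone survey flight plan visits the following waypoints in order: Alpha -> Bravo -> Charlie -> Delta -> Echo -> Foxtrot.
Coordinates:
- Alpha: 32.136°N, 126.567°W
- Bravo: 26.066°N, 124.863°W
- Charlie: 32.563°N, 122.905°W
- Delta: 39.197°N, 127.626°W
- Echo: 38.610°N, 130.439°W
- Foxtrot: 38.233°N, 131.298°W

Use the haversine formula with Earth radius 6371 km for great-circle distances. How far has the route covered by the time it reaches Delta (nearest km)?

Leg distances:
Alpha→Bravo: 694.9 km  (cumulative 694.9 km)
Bravo→Charlie: 746.9 km  (cumulative 1441.8 km)
Charlie→Delta: 851.2 km  (cumulative 2293.0 km)
Cumulative distance at Delta ≈ 2293 km.

2293 km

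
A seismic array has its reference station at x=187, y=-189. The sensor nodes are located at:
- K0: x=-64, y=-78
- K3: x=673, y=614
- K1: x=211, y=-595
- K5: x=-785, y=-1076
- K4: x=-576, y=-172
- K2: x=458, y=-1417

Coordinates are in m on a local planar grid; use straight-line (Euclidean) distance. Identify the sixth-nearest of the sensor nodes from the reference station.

K5

Distances from the reference station (x=187, y=-189):
K0: 274.4 m
K1: 406.7 m
K4: 763.2 m
K3: 938.6 m
K2: 1257.5 m
K5: 1315.9 m
The sixth-nearest is K5 at 1315.9 m.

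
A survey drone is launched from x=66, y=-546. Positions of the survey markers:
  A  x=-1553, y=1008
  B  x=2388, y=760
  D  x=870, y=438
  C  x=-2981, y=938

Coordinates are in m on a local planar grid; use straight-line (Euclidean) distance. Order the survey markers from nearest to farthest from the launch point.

Distance from the launch point at x=66, y=-546 to each:
D x=870, y=438: 1270.7 m
A x=-1553, y=1008: 2244.1 m
B x=2388, y=760: 2664.1 m
C x=-2981, y=938: 3389.2 m

D, A, B, C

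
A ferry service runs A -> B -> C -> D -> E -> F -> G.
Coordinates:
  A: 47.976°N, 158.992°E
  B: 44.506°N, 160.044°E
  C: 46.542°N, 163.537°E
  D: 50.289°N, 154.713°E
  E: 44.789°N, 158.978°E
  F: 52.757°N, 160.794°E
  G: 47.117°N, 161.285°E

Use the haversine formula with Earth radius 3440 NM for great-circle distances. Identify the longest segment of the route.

E–F

Leg distances:
A→B: 212.9 NM
B→C: 191.1 NM
C→D: 417.0 NM
D→E: 372.6 NM
E→F: 483.7 NM
F→G: 339.2 NM
The longest leg is E–F at 483.7 NM.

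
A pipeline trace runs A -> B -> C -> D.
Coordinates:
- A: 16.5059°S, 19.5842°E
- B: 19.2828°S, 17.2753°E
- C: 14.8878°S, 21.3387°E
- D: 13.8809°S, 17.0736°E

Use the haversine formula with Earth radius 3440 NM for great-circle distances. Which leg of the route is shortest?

A–B

Leg distances:
A→B: 212.6 NM
B→C: 352.1 NM
C→D: 255.3 NM
The shortest leg is A–B at 212.6 NM.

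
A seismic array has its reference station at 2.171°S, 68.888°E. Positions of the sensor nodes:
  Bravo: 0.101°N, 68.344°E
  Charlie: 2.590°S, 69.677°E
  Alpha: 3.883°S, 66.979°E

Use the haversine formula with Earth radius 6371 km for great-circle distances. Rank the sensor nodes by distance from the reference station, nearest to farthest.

Charlie, Bravo, Alpha

Computing each great-circle distance from 2.171°S, 68.888°E:
Charlie 2.590°S, 69.677°E: 99.3 km
Bravo 0.101°N, 68.344°E: 259.8 km
Alpha 3.883°S, 66.979°E: 284.9 km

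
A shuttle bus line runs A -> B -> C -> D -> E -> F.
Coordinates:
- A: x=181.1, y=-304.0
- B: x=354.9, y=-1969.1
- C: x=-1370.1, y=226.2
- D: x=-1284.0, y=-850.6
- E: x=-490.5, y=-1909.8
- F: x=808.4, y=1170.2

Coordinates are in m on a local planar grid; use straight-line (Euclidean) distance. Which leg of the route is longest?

Leg distances:
A→B: 1674.1 m
B→C: 2791.9 m
C→D: 1080.2 m
D→E: 1323.5 m
E→F: 3342.7 m
The longest leg is E–F at 3342.7 m.

E–F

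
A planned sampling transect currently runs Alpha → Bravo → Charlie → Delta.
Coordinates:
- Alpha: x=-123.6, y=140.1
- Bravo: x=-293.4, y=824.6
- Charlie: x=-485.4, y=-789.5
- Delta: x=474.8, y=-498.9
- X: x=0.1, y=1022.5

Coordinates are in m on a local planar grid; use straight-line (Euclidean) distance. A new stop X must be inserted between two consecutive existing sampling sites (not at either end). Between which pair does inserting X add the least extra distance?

between Alpha and Bravo

Added distance for inserting X between each consecutive pair:
Alpha–Bravo: 539.8 m
Bravo–Charlie: 604.4 m
Charlie–Delta: 2466.4 m
Smallest added distance is 539.8 m, inserting between Alpha and Bravo.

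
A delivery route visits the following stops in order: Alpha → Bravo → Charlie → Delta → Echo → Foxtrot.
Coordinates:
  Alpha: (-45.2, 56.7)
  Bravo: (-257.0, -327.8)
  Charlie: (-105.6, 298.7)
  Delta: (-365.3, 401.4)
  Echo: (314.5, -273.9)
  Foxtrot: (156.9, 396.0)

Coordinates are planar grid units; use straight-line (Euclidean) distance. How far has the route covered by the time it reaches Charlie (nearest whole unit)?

1084

Leg distances:
Alpha→Bravo: 439.0  (cumulative 439.0)
Bravo→Charlie: 644.5  (cumulative 1083.5)
Cumulative distance at Charlie ≈ 1084.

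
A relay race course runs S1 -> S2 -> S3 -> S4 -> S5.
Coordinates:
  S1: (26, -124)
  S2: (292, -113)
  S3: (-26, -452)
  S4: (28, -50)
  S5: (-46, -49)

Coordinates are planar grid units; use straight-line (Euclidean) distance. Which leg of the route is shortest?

Leg distances:
S1→S2: 266.2
S2→S3: 464.8
S3→S4: 405.6
S4→S5: 74.0
The shortest leg is S4–S5 at 74.0.

S4–S5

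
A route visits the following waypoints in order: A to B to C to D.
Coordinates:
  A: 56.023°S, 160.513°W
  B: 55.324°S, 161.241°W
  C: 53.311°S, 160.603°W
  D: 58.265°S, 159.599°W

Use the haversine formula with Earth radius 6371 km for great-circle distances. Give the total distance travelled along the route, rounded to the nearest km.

872 km

Leg distances:
A→B: 90.1 km  (cumulative 90.1 km)
B→C: 227.6 km  (cumulative 317.8 km)
C→D: 554.4 km  (cumulative 872.2 km)
Total route length ≈ 872 km.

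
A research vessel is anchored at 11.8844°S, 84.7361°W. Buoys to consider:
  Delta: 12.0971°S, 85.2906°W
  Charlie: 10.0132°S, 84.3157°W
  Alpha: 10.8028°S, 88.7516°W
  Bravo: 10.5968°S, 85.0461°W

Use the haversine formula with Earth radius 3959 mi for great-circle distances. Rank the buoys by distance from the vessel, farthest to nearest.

Computing each great-circle distance from 11.8844°S, 84.7361°W:
Alpha 10.8028°S, 88.7516°W: 282.1 mi
Charlie 10.0132°S, 84.3157°W: 132.4 mi
Bravo 10.5968°S, 85.0461°W: 91.4 mi
Delta 12.0971°S, 85.2906°W: 40.3 mi

Alpha, Charlie, Bravo, Delta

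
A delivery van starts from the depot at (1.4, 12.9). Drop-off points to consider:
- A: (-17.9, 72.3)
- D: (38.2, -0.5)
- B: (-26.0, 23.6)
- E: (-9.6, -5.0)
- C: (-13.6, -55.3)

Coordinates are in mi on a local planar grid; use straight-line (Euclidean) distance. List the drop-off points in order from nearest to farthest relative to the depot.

E, B, D, A, C

Computing each straight-line distance from (1.4, 12.9):
E (-9.6, -5.0): 21.0 mi
B (-26.0, 23.6): 29.4 mi
D (38.2, -0.5): 39.2 mi
A (-17.9, 72.3): 62.5 mi
C (-13.6, -55.3): 69.8 mi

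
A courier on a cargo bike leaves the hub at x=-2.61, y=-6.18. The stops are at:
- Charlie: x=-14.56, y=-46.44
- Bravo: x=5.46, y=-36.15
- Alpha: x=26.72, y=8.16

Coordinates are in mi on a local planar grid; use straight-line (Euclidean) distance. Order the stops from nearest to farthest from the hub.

Distances from the hub:
Bravo x=5.46, y=-36.15: 31.0 mi
Alpha x=26.72, y=8.16: 32.6 mi
Charlie x=-14.56, y=-46.44: 42.0 mi

Bravo, Alpha, Charlie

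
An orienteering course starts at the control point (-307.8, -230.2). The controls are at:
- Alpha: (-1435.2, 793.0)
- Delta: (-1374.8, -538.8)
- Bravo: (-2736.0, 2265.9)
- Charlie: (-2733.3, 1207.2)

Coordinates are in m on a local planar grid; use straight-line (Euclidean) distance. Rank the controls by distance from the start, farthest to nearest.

Distance from the start at (-307.8, -230.2) to each:
Bravo (-2736.0, 2265.9): 3482.3 m
Charlie (-2733.3, 1207.2): 2819.4 m
Alpha (-1435.2, 793.0): 1522.5 m
Delta (-1374.8, -538.8): 1110.7 m

Bravo, Charlie, Alpha, Delta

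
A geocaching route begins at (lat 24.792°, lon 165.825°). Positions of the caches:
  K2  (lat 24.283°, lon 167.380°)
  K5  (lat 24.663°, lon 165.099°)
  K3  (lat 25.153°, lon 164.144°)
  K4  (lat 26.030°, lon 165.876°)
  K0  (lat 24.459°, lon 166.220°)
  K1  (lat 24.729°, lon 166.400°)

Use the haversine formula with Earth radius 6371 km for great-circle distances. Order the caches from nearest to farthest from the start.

Computing each great-circle distance from (lat 24.792°, lon 165.825°):
K0 (lat 24.459°, lon 166.220°): 54.5 km
K1 (lat 24.729°, lon 166.400°): 58.5 km
K5 (lat 24.663°, lon 165.099°): 74.7 km
K4 (lat 26.030°, lon 165.876°): 137.8 km
K2 (lat 24.283°, lon 167.380°): 167.2 km
K3 (lat 25.153°, lon 164.144°): 174.1 km

K0, K1, K5, K4, K2, K3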